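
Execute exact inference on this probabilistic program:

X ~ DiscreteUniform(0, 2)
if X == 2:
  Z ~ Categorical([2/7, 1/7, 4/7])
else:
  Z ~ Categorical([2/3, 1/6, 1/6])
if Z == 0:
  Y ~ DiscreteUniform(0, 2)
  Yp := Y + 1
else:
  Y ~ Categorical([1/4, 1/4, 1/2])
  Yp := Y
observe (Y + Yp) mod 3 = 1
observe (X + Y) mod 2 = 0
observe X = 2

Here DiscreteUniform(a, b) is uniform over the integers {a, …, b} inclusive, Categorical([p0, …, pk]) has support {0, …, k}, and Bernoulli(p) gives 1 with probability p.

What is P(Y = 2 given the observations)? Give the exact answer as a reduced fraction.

Enumerate traces; 3 have nonzero weight after conditioning:
  (X=2, Z=0, Y=0) weight 2/63
  (X=2, Z=1, Y=2) weight 1/42
  (X=2, Z=2, Y=2) weight 2/21
Group by Y:
  weight(Y=0) = 2/63
  weight(Y=2) = 5/42
Total weight = 2/63 + 5/42 = 19/126
P(Y=0 | obs) = 2/63 / 19/126 = 4/19
P(Y=2 | obs) = 5/42 / 19/126 = 15/19

P(Y = 2 | obs) = 15/19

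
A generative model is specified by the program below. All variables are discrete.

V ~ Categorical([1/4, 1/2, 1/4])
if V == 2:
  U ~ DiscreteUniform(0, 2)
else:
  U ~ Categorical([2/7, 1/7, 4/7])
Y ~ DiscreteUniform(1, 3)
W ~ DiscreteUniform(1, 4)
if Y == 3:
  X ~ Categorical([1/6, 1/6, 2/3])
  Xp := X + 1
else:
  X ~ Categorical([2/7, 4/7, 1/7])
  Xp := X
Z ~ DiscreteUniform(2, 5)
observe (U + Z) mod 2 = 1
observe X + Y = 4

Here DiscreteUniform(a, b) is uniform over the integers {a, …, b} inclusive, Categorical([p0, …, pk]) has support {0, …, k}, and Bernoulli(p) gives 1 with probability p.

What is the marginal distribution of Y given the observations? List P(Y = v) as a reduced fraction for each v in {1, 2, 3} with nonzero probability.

Enumerate traces; 144 have nonzero weight after conditioning:
  (V=0, U=0, Y=2, W=1, X=2, Z=3) weight 1/4704
  (V=0, U=0, Y=2, W=1, X=2, Z=5) weight 1/4704
  (V=0, U=0, Y=2, W=2, X=2, Z=3) weight 1/4704
  (V=0, U=0, Y=2, W=2, X=2, Z=5) weight 1/4704
  (V=0, U=0, Y=2, W=3, X=2, Z=3) weight 1/4704
  (V=0, U=0, Y=2, W=3, X=2, Z=5) weight 1/4704
  (V=0, U=0, Y=2, W=4, X=2, Z=3) weight 1/4704
  (V=0, U=0, Y=2, W=4, X=2, Z=5) weight 1/4704
  (V=0, U=0, Y=3, W=1, X=1, Z=3) weight 1/4032
  … 135 more
Group by Y:
  weight(Y=2) = 1/42
  weight(Y=3) = 1/36
Total weight = 1/42 + 1/36 = 13/252
P(Y=2 | obs) = 1/42 / 13/252 = 6/13
P(Y=3 | obs) = 1/36 / 13/252 = 7/13

P(Y=2) = 6/13, P(Y=3) = 7/13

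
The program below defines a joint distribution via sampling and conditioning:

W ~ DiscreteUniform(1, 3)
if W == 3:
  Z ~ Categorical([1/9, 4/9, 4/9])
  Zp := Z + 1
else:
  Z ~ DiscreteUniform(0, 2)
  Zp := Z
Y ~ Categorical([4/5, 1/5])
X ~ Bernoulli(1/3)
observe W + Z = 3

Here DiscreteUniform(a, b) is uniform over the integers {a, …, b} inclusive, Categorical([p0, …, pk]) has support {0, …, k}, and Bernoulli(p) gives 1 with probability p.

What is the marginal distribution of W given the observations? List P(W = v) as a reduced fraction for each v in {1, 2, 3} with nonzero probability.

Enumerate traces; 12 have nonzero weight after conditioning:
  (W=1, Z=2, Y=0, X=0) weight 8/135
  (W=1, Z=2, Y=0, X=1) weight 4/135
  (W=1, Z=2, Y=1, X=0) weight 2/135
  (W=1, Z=2, Y=1, X=1) weight 1/135
  (W=2, Z=1, Y=0, X=0) weight 8/135
  (W=2, Z=1, Y=0, X=1) weight 4/135
  (W=2, Z=1, Y=1, X=0) weight 2/135
  (W=2, Z=1, Y=1, X=1) weight 1/135
  (W=3, Z=0, Y=0, X=0) weight 8/405
  … 3 more
Group by W:
  weight(W=1) = 1/9
  weight(W=2) = 1/9
  weight(W=3) = 1/27
Total weight = 1/9 + 1/9 + 1/27 = 7/27
P(W=1 | obs) = 1/9 / 7/27 = 3/7
P(W=2 | obs) = 1/9 / 7/27 = 3/7
P(W=3 | obs) = 1/27 / 7/27 = 1/7

P(W=1) = 3/7, P(W=2) = 3/7, P(W=3) = 1/7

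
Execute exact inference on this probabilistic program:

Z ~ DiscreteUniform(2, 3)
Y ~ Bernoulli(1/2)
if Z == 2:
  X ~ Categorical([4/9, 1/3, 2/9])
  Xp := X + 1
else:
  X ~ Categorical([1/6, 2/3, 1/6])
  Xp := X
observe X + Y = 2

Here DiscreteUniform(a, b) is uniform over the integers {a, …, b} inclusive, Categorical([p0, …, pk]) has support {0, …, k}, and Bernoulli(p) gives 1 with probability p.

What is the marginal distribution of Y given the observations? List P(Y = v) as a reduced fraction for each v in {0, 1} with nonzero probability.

P(Y=0) = 7/25, P(Y=1) = 18/25

Enumerate traces; 4 have nonzero weight after conditioning:
  (Z=2, Y=0, X=2) weight 1/18
  (Z=2, Y=1, X=1) weight 1/12
  (Z=3, Y=0, X=2) weight 1/24
  (Z=3, Y=1, X=1) weight 1/6
Group by Y:
  weight(Y=0) = 7/72
  weight(Y=1) = 1/4
Total weight = 7/72 + 1/4 = 25/72
P(Y=0 | obs) = 7/72 / 25/72 = 7/25
P(Y=1 | obs) = 1/4 / 25/72 = 18/25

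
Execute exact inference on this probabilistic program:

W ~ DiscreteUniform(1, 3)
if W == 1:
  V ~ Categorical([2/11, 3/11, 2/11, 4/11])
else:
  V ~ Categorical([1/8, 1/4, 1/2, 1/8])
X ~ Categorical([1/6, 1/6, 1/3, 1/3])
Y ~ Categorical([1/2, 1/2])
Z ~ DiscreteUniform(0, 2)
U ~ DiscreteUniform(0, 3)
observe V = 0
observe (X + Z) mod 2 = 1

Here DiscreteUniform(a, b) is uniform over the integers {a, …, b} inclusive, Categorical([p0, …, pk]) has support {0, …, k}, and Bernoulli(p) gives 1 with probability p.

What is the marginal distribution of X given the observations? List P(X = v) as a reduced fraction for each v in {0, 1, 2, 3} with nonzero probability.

Enumerate traces; 144 have nonzero weight after conditioning:
  (W=1, V=0, X=0, Y=0, Z=1, U=0) weight 1/2376
  (W=1, V=0, X=0, Y=0, Z=1, U=1) weight 1/2376
  (W=1, V=0, X=0, Y=0, Z=1, U=2) weight 1/2376
  (W=1, V=0, X=0, Y=0, Z=1, U=3) weight 1/2376
  (W=1, V=0, X=0, Y=1, Z=1, U=0) weight 1/2376
  (W=1, V=0, X=0, Y=1, Z=1, U=1) weight 1/2376
  (W=1, V=0, X=0, Y=1, Z=1, U=2) weight 1/2376
  (W=1, V=0, X=0, Y=1, Z=1, U=3) weight 1/2376
  (W=1, V=0, X=1, Y=0, Z=0, U=0) weight 1/2376
  (W=1, V=0, X=2, Y=0, Z=1, U=0) weight 1/1188
  … 134 more
Group by X:
  weight(X=0) = 19/2376
  weight(X=1) = 19/1188
  weight(X=2) = 19/1188
  weight(X=3) = 19/594
Total weight = 19/2376 + 19/1188 + 19/1188 + 19/594 = 19/264
P(X=0 | obs) = 19/2376 / 19/264 = 1/9
P(X=1 | obs) = 19/1188 / 19/264 = 2/9
P(X=2 | obs) = 19/1188 / 19/264 = 2/9
P(X=3 | obs) = 19/594 / 19/264 = 4/9

P(X=0) = 1/9, P(X=1) = 2/9, P(X=2) = 2/9, P(X=3) = 4/9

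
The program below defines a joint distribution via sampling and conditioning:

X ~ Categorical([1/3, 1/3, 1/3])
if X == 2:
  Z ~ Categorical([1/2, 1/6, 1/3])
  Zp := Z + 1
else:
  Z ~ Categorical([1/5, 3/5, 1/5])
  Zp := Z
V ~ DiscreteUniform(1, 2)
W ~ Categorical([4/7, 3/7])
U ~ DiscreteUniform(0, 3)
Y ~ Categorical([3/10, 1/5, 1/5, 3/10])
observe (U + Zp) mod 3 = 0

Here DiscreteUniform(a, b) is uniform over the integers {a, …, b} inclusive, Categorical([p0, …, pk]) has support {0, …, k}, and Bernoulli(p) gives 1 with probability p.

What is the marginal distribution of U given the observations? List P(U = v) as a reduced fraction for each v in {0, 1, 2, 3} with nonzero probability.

P(U=0) = 11/56, P(U=1) = 17/112, P(U=2) = 51/112, P(U=3) = 11/56

Enumerate traces; 192 have nonzero weight after conditioning:
  (X=0, Z=0, V=1, W=0, U=0, Y=0) weight 1/700
  (X=0, Z=0, V=1, W=0, U=0, Y=1) weight 1/1050
  (X=0, Z=0, V=1, W=0, U=0, Y=2) weight 1/1050
  (X=0, Z=0, V=1, W=0, U=0, Y=3) weight 1/700
  (X=0, Z=0, V=1, W=0, U=3, Y=0) weight 1/700
  (X=0, Z=0, V=1, W=0, U=3, Y=1) weight 1/1050
  (X=0, Z=0, V=1, W=0, U=3, Y=2) weight 1/1050
  (X=0, Z=0, V=1, W=0, U=3, Y=3) weight 1/700
  (X=0, Z=1, V=1, W=0, U=2, Y=0) weight 3/700
  (X=0, Z=2, V=1, W=0, U=1, Y=0) weight 1/700
  … 182 more
Group by U:
  weight(U=0) = 11/180
  weight(U=1) = 17/360
  weight(U=2) = 17/120
  weight(U=3) = 11/180
Total weight = 11/180 + 17/360 + 17/120 + 11/180 = 14/45
P(U=0 | obs) = 11/180 / 14/45 = 11/56
P(U=1 | obs) = 17/360 / 14/45 = 17/112
P(U=2 | obs) = 17/120 / 14/45 = 51/112
P(U=3 | obs) = 11/180 / 14/45 = 11/56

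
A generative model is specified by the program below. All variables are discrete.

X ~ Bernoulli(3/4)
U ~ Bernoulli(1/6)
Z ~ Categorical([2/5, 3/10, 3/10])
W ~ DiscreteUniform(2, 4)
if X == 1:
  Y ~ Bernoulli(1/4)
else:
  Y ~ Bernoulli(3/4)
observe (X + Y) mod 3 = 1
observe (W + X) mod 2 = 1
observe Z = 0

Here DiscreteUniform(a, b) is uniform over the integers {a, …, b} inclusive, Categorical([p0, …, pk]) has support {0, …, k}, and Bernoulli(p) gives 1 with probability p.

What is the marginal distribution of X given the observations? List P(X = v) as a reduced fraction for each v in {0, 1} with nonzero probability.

Enumerate traces; 6 have nonzero weight after conditioning:
  (X=0, U=0, Z=0, W=3, Y=1) weight 1/48
  (X=0, U=1, Z=0, W=3, Y=1) weight 1/240
  (X=1, U=0, Z=0, W=2, Y=0) weight 1/16
  (X=1, U=0, Z=0, W=4, Y=0) weight 1/16
  (X=1, U=1, Z=0, W=2, Y=0) weight 1/80
  (X=1, U=1, Z=0, W=4, Y=0) weight 1/80
Group by X:
  weight(X=0) = 1/40
  weight(X=1) = 3/20
Total weight = 1/40 + 3/20 = 7/40
P(X=0 | obs) = 1/40 / 7/40 = 1/7
P(X=1 | obs) = 3/20 / 7/40 = 6/7

P(X=0) = 1/7, P(X=1) = 6/7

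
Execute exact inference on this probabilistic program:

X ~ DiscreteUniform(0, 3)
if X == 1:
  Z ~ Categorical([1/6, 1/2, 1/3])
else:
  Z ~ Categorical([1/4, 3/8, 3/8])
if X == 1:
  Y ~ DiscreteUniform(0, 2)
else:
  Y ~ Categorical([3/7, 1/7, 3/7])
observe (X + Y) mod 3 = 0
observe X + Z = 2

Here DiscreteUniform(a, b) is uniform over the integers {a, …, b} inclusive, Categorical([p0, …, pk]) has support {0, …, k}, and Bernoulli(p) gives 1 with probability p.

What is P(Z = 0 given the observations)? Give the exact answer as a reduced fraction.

P(Z = 0 | obs) = 6/61

Enumerate traces; 3 have nonzero weight after conditioning:
  (X=0, Z=2, Y=0) weight 9/224
  (X=1, Z=1, Y=2) weight 1/24
  (X=2, Z=0, Y=1) weight 1/112
Group by Z:
  weight(Z=0) = 1/112
  weight(Z=1) = 1/24
  weight(Z=2) = 9/224
Total weight = 1/112 + 1/24 + 9/224 = 61/672
P(Z=0 | obs) = 1/112 / 61/672 = 6/61
P(Z=1 | obs) = 1/24 / 61/672 = 28/61
P(Z=2 | obs) = 9/224 / 61/672 = 27/61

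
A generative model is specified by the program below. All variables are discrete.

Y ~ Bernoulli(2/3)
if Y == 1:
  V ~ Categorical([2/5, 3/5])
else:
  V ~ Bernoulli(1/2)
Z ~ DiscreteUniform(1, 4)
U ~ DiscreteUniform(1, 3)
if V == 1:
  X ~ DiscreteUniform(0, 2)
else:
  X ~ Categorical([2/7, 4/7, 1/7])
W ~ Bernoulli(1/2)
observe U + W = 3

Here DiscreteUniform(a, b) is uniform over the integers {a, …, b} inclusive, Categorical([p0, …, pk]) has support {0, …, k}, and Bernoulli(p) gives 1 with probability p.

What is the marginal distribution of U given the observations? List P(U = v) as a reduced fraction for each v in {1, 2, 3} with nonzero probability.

P(U=2) = 1/2, P(U=3) = 1/2

Enumerate traces; 96 have nonzero weight after conditioning:
  (Y=0, V=0, Z=1, U=2, X=0, W=1) weight 1/504
  (Y=0, V=0, Z=1, U=2, X=1, W=1) weight 1/252
  (Y=0, V=0, Z=1, U=2, X=2, W=1) weight 1/1008
  (Y=0, V=0, Z=1, U=3, X=0, W=0) weight 1/504
  (Y=0, V=0, Z=1, U=3, X=1, W=0) weight 1/252
  (Y=0, V=0, Z=1, U=3, X=2, W=0) weight 1/1008
  (Y=0, V=0, Z=2, U=2, X=0, W=1) weight 1/504
  (Y=0, V=0, Z=2, U=2, X=1, W=1) weight 1/252
  … 88 more
Group by U:
  weight(U=2) = 1/6
  weight(U=3) = 1/6
Total weight = 1/6 + 1/6 = 1/3
P(U=2 | obs) = 1/6 / 1/3 = 1/2
P(U=3 | obs) = 1/6 / 1/3 = 1/2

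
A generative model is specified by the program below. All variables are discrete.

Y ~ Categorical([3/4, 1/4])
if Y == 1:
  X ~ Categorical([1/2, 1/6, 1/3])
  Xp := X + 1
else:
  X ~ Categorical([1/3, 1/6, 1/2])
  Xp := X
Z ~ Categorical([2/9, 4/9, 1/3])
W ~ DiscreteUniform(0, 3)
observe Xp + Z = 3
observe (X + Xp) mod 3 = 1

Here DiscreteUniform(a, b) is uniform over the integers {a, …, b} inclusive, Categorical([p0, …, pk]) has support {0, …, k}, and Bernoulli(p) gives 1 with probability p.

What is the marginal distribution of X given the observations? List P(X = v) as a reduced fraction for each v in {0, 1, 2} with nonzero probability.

Enumerate traces; 8 have nonzero weight after conditioning:
  (Y=0, X=2, Z=1, W=0) weight 1/24
  (Y=0, X=2, Z=1, W=1) weight 1/24
  (Y=0, X=2, Z=1, W=2) weight 1/24
  (Y=0, X=2, Z=1, W=3) weight 1/24
  (Y=1, X=0, Z=2, W=0) weight 1/96
  (Y=1, X=0, Z=2, W=1) weight 1/96
  (Y=1, X=0, Z=2, W=2) weight 1/96
  (Y=1, X=0, Z=2, W=3) weight 1/96
Group by X:
  weight(X=0) = 1/24
  weight(X=2) = 1/6
Total weight = 1/24 + 1/6 = 5/24
P(X=0 | obs) = 1/24 / 5/24 = 1/5
P(X=2 | obs) = 1/6 / 5/24 = 4/5

P(X=0) = 1/5, P(X=2) = 4/5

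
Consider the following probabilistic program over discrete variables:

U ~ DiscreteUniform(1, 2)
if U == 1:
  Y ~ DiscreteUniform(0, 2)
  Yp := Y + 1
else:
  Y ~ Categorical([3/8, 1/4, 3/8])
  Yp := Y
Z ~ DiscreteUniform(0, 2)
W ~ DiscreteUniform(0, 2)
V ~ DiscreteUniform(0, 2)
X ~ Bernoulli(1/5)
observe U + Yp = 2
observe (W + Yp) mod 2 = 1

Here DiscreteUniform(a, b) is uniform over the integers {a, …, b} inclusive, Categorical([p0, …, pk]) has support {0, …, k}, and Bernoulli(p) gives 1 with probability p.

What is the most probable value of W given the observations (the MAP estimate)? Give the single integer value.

Enumerate traces; 54 have nonzero weight after conditioning:
  (U=1, Y=0, Z=0, W=0, V=0, X=0) weight 2/405
  (U=1, Y=0, Z=0, W=0, V=0, X=1) weight 1/810
  (U=1, Y=0, Z=0, W=0, V=1, X=0) weight 2/405
  (U=1, Y=0, Z=0, W=0, V=1, X=1) weight 1/810
  (U=1, Y=0, Z=0, W=0, V=2, X=0) weight 2/405
  (U=1, Y=0, Z=0, W=0, V=2, X=1) weight 1/810
  (U=1, Y=0, Z=0, W=2, V=0, X=0) weight 2/405
  (U=1, Y=0, Z=0, W=2, V=0, X=1) weight 1/810
  (U=2, Y=0, Z=0, W=1, V=0, X=0) weight 1/180
  … 45 more
Group by W:
  weight(W=0) = 1/18
  weight(W=1) = 1/16
  weight(W=2) = 1/18
Total weight = 1/18 + 1/16 + 1/18 = 25/144
P(W=0 | obs) = 1/18 / 25/144 = 8/25
P(W=1 | obs) = 1/16 / 25/144 = 9/25
P(W=2 | obs) = 1/18 / 25/144 = 8/25
argmax = 1

argmax_v P(W = v | obs) = 1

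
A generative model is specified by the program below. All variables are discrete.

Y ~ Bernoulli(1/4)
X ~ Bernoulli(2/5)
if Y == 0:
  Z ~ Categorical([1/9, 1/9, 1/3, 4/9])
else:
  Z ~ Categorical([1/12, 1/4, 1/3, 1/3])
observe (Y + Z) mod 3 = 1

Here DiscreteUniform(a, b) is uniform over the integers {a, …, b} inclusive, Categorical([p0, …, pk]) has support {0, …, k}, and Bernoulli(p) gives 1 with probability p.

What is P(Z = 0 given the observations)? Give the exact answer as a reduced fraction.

P(Z = 0 | obs) = 1/9

Enumerate traces; 6 have nonzero weight after conditioning:
  (Y=0, X=0, Z=1) weight 1/20
  (Y=0, X=1, Z=1) weight 1/30
  (Y=1, X=0, Z=0) weight 1/80
  (Y=1, X=0, Z=3) weight 1/20
  (Y=1, X=1, Z=0) weight 1/120
  (Y=1, X=1, Z=3) weight 1/30
Group by Z:
  weight(Z=0) = 1/48
  weight(Z=1) = 1/12
  weight(Z=3) = 1/12
Total weight = 1/48 + 1/12 + 1/12 = 3/16
P(Z=0 | obs) = 1/48 / 3/16 = 1/9
P(Z=1 | obs) = 1/12 / 3/16 = 4/9
P(Z=3 | obs) = 1/12 / 3/16 = 4/9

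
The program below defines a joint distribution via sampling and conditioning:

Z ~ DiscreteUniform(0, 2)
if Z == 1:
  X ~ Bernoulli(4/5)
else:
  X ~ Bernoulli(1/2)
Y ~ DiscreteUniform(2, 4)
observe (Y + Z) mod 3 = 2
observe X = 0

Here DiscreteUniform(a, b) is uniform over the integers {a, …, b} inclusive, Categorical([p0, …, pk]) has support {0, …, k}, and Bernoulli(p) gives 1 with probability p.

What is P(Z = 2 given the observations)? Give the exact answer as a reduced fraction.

Enumerate traces; 3 have nonzero weight after conditioning:
  (Z=0, X=0, Y=2) weight 1/18
  (Z=1, X=0, Y=4) weight 1/45
  (Z=2, X=0, Y=3) weight 1/18
Group by Z:
  weight(Z=0) = 1/18
  weight(Z=1) = 1/45
  weight(Z=2) = 1/18
Total weight = 1/18 + 1/45 + 1/18 = 2/15
P(Z=0 | obs) = 1/18 / 2/15 = 5/12
P(Z=1 | obs) = 1/45 / 2/15 = 1/6
P(Z=2 | obs) = 1/18 / 2/15 = 5/12

P(Z = 2 | obs) = 5/12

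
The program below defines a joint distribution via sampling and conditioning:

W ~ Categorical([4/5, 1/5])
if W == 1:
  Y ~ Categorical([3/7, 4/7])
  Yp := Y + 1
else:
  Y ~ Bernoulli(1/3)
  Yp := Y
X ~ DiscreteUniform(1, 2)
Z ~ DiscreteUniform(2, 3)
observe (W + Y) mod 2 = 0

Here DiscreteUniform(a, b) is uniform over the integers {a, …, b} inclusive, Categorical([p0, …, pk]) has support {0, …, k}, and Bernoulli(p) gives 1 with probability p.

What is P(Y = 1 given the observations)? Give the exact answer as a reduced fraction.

Enumerate traces; 8 have nonzero weight after conditioning:
  (W=0, Y=0, X=1, Z=2) weight 2/15
  (W=0, Y=0, X=1, Z=3) weight 2/15
  (W=0, Y=0, X=2, Z=2) weight 2/15
  (W=0, Y=0, X=2, Z=3) weight 2/15
  (W=1, Y=1, X=1, Z=2) weight 1/35
  (W=1, Y=1, X=1, Z=3) weight 1/35
  (W=1, Y=1, X=2, Z=2) weight 1/35
  (W=1, Y=1, X=2, Z=3) weight 1/35
Group by Y:
  weight(Y=0) = 8/15
  weight(Y=1) = 4/35
Total weight = 8/15 + 4/35 = 68/105
P(Y=0 | obs) = 8/15 / 68/105 = 14/17
P(Y=1 | obs) = 4/35 / 68/105 = 3/17

P(Y = 1 | obs) = 3/17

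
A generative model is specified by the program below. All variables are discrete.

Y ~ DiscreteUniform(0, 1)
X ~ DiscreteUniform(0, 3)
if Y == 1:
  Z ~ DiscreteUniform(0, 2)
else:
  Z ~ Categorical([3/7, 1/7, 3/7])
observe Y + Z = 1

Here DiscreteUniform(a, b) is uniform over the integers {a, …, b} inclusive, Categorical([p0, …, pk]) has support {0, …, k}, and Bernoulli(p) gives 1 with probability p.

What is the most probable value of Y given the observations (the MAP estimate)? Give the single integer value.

Enumerate traces; 8 have nonzero weight after conditioning:
  (Y=0, X=0, Z=1) weight 1/56
  (Y=0, X=1, Z=1) weight 1/56
  (Y=0, X=2, Z=1) weight 1/56
  (Y=0, X=3, Z=1) weight 1/56
  (Y=1, X=0, Z=0) weight 1/24
  (Y=1, X=1, Z=0) weight 1/24
  (Y=1, X=2, Z=0) weight 1/24
  (Y=1, X=3, Z=0) weight 1/24
Group by Y:
  weight(Y=0) = 1/14
  weight(Y=1) = 1/6
Total weight = 1/14 + 1/6 = 5/21
P(Y=0 | obs) = 1/14 / 5/21 = 3/10
P(Y=1 | obs) = 1/6 / 5/21 = 7/10
argmax = 1

argmax_v P(Y = v | obs) = 1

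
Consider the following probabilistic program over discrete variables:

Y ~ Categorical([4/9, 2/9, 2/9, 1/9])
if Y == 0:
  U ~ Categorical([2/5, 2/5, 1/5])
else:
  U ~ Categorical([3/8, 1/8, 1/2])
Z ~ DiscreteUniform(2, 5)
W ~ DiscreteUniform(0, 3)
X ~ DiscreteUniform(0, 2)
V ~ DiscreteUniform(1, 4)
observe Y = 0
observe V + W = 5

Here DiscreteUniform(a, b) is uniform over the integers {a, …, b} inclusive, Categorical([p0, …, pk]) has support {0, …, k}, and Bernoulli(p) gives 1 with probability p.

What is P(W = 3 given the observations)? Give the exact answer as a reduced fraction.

P(W = 3 | obs) = 1/3

Enumerate traces; 108 have nonzero weight after conditioning:
  (Y=0, U=0, Z=2, W=1, X=0, V=4) weight 1/1080
  (Y=0, U=0, Z=2, W=1, X=1, V=4) weight 1/1080
  (Y=0, U=0, Z=2, W=1, X=2, V=4) weight 1/1080
  (Y=0, U=0, Z=2, W=2, X=0, V=3) weight 1/1080
  (Y=0, U=0, Z=2, W=2, X=1, V=3) weight 1/1080
  (Y=0, U=0, Z=2, W=2, X=2, V=3) weight 1/1080
  (Y=0, U=0, Z=2, W=3, X=0, V=2) weight 1/1080
  (Y=0, U=0, Z=2, W=3, X=1, V=2) weight 1/1080
  … 100 more
Group by W:
  weight(W=1) = 1/36
  weight(W=2) = 1/36
  weight(W=3) = 1/36
Total weight = 1/36 + 1/36 + 1/36 = 1/12
P(W=1 | obs) = 1/36 / 1/12 = 1/3
P(W=2 | obs) = 1/36 / 1/12 = 1/3
P(W=3 | obs) = 1/36 / 1/12 = 1/3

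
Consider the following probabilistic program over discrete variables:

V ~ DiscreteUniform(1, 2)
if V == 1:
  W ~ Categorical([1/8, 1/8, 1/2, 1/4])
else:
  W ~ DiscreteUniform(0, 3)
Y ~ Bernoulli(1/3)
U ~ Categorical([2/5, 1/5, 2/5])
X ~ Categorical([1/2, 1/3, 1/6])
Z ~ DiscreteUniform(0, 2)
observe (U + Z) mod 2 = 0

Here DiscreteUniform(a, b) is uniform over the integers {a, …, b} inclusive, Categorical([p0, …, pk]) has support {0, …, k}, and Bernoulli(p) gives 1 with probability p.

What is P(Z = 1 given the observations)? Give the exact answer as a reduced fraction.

Enumerate traces; 240 have nonzero weight after conditioning:
  (V=1, W=0, Y=0, U=0, X=0, Z=0) weight 1/360
  (V=1, W=0, Y=0, U=0, X=0, Z=2) weight 1/360
  (V=1, W=0, Y=0, U=0, X=1, Z=0) weight 1/540
  (V=1, W=0, Y=0, U=0, X=1, Z=2) weight 1/540
  (V=1, W=0, Y=0, U=0, X=2, Z=0) weight 1/1080
  (V=1, W=0, Y=0, U=0, X=2, Z=2) weight 1/1080
  (V=1, W=0, Y=0, U=1, X=0, Z=1) weight 1/720
  (V=1, W=0, Y=0, U=1, X=1, Z=1) weight 1/1080
  … 232 more
Group by Z:
  weight(Z=0) = 4/15
  weight(Z=1) = 1/15
  weight(Z=2) = 4/15
Total weight = 4/15 + 1/15 + 4/15 = 3/5
P(Z=0 | obs) = 4/15 / 3/5 = 4/9
P(Z=1 | obs) = 1/15 / 3/5 = 1/9
P(Z=2 | obs) = 4/15 / 3/5 = 4/9

P(Z = 1 | obs) = 1/9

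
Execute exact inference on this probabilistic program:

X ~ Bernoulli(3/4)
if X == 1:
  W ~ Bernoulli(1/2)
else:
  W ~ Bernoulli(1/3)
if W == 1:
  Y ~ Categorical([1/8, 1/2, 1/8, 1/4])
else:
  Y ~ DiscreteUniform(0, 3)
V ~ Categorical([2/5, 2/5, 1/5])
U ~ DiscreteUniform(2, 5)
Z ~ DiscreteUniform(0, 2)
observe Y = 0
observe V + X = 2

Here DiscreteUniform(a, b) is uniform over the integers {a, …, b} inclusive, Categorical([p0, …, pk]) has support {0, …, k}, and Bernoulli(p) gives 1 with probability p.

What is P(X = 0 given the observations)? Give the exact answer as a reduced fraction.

Enumerate traces; 48 have nonzero weight after conditioning:
  (X=0, W=0, Y=0, V=2, U=2, Z=0) weight 1/1440
  (X=0, W=0, Y=0, V=2, U=2, Z=1) weight 1/1440
  (X=0, W=0, Y=0, V=2, U=2, Z=2) weight 1/1440
  (X=0, W=0, Y=0, V=2, U=3, Z=0) weight 1/1440
  (X=0, W=0, Y=0, V=2, U=3, Z=1) weight 1/1440
  (X=0, W=0, Y=0, V=2, U=3, Z=2) weight 1/1440
  (X=0, W=0, Y=0, V=2, U=4, Z=0) weight 1/1440
  (X=0, W=0, Y=0, V=2, U=4, Z=1) weight 1/1440
  (X=1, W=0, Y=0, V=1, U=2, Z=0) weight 1/320
  … 39 more
Group by X:
  weight(X=0) = 1/96
  weight(X=1) = 9/160
Total weight = 1/96 + 9/160 = 1/15
P(X=0 | obs) = 1/96 / 1/15 = 5/32
P(X=1 | obs) = 9/160 / 1/15 = 27/32

P(X = 0 | obs) = 5/32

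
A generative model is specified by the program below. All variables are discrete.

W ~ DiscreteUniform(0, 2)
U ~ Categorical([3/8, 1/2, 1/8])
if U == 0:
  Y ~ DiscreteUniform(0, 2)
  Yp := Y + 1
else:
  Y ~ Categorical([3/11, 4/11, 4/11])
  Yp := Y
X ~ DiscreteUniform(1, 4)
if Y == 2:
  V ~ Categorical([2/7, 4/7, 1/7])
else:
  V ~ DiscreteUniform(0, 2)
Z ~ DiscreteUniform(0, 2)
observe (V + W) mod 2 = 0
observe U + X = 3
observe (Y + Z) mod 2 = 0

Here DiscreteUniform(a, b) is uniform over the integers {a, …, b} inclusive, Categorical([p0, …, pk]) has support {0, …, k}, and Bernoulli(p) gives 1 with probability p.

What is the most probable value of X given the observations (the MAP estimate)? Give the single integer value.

argmax_v P(X = v | obs) = 2

Enumerate traces; 75 have nonzero weight after conditioning:
  (W=0, U=0, Y=0, X=3, V=0, Z=0) weight 1/864
  (W=0, U=0, Y=0, X=3, V=0, Z=2) weight 1/864
  (W=0, U=0, Y=0, X=3, V=2, Z=0) weight 1/864
  (W=0, U=0, Y=0, X=3, V=2, Z=2) weight 1/864
  (W=0, U=0, Y=1, X=3, V=0, Z=1) weight 1/864
  (W=0, U=0, Y=1, X=3, V=2, Z=1) weight 1/864
  (W=0, U=0, Y=2, X=3, V=0, Z=0) weight 1/1008
  (W=0, U=0, Y=2, X=3, V=0, Z=2) weight 1/1008
  (W=0, U=1, Y=0, X=2, V=0, Z=0) weight 1/792
  (W=0, U=2, Y=0, X=1, V=0, Z=0) weight 1/3168
  … 65 more
Group by X:
  weight(X=1) = 295/33264
  weight(X=2) = 295/8316
  weight(X=3) = 55/2016
Total weight = 295/33264 + 295/8316 + 55/2016 = 4765/66528
P(X=1 | obs) = 295/33264 / 4765/66528 = 118/953
P(X=2 | obs) = 295/8316 / 4765/66528 = 472/953
P(X=3 | obs) = 55/2016 / 4765/66528 = 363/953
argmax = 2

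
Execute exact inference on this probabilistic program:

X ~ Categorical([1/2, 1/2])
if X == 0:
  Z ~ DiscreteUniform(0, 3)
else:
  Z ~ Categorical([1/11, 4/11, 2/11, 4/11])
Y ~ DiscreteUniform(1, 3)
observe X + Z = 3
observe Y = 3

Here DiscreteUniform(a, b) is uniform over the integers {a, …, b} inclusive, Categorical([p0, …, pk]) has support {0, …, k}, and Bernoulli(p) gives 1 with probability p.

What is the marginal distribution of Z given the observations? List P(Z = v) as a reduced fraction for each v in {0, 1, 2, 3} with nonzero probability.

Enumerate traces; 2 have nonzero weight after conditioning:
  (X=0, Z=3, Y=3) weight 1/24
  (X=1, Z=2, Y=3) weight 1/33
Group by Z:
  weight(Z=2) = 1/33
  weight(Z=3) = 1/24
Total weight = 1/33 + 1/24 = 19/264
P(Z=2 | obs) = 1/33 / 19/264 = 8/19
P(Z=3 | obs) = 1/24 / 19/264 = 11/19

P(Z=2) = 8/19, P(Z=3) = 11/19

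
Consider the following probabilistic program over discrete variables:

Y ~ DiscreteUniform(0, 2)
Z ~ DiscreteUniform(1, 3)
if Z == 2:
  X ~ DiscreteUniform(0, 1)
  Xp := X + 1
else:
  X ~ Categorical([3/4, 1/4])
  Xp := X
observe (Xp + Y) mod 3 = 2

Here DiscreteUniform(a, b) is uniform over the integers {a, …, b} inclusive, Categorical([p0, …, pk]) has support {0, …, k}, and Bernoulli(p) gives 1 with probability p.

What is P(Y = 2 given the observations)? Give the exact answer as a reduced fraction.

P(Y = 2 | obs) = 1/2

Enumerate traces; 6 have nonzero weight after conditioning:
  (Y=0, Z=2, X=1) weight 1/18
  (Y=1, Z=1, X=1) weight 1/36
  (Y=1, Z=2, X=0) weight 1/18
  (Y=1, Z=3, X=1) weight 1/36
  (Y=2, Z=1, X=0) weight 1/12
  (Y=2, Z=3, X=0) weight 1/12
Group by Y:
  weight(Y=0) = 1/18
  weight(Y=1) = 1/9
  weight(Y=2) = 1/6
Total weight = 1/18 + 1/9 + 1/6 = 1/3
P(Y=0 | obs) = 1/18 / 1/3 = 1/6
P(Y=1 | obs) = 1/9 / 1/3 = 1/3
P(Y=2 | obs) = 1/6 / 1/3 = 1/2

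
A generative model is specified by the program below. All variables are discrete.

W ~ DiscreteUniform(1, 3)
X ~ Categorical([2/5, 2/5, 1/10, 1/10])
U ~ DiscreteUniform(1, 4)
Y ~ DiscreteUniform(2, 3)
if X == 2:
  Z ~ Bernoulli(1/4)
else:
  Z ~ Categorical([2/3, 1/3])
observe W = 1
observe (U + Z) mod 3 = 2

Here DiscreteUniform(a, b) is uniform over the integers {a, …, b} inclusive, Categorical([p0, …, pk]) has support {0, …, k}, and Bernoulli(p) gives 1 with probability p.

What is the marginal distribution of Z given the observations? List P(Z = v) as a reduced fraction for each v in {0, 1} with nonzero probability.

P(Z=0) = 27/53, P(Z=1) = 26/53

Enumerate traces; 24 have nonzero weight after conditioning:
  (W=1, X=0, U=1, Y=2, Z=1) weight 1/180
  (W=1, X=0, U=1, Y=3, Z=1) weight 1/180
  (W=1, X=0, U=2, Y=2, Z=0) weight 1/90
  (W=1, X=0, U=2, Y=3, Z=0) weight 1/90
  (W=1, X=0, U=4, Y=2, Z=1) weight 1/180
  (W=1, X=0, U=4, Y=3, Z=1) weight 1/180
  (W=1, X=1, U=1, Y=2, Z=1) weight 1/180
  (W=1, X=1, U=1, Y=3, Z=1) weight 1/180
  … 16 more
Group by Z:
  weight(Z=0) = 9/160
  weight(Z=1) = 13/240
Total weight = 9/160 + 13/240 = 53/480
P(Z=0 | obs) = 9/160 / 53/480 = 27/53
P(Z=1 | obs) = 13/240 / 53/480 = 26/53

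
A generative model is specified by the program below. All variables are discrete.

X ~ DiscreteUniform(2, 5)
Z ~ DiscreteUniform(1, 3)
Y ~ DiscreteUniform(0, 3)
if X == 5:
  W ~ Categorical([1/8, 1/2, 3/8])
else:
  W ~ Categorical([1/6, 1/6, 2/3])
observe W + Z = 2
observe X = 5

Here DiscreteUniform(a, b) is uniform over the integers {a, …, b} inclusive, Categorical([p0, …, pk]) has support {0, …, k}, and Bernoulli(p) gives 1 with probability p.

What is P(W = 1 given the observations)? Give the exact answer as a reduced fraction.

Enumerate traces; 8 have nonzero weight after conditioning:
  (X=5, Z=1, Y=0, W=1) weight 1/96
  (X=5, Z=1, Y=1, W=1) weight 1/96
  (X=5, Z=1, Y=2, W=1) weight 1/96
  (X=5, Z=1, Y=3, W=1) weight 1/96
  (X=5, Z=2, Y=0, W=0) weight 1/384
  (X=5, Z=2, Y=1, W=0) weight 1/384
  (X=5, Z=2, Y=2, W=0) weight 1/384
  (X=5, Z=2, Y=3, W=0) weight 1/384
Group by W:
  weight(W=0) = 1/96
  weight(W=1) = 1/24
Total weight = 1/96 + 1/24 = 5/96
P(W=0 | obs) = 1/96 / 5/96 = 1/5
P(W=1 | obs) = 1/24 / 5/96 = 4/5

P(W = 1 | obs) = 4/5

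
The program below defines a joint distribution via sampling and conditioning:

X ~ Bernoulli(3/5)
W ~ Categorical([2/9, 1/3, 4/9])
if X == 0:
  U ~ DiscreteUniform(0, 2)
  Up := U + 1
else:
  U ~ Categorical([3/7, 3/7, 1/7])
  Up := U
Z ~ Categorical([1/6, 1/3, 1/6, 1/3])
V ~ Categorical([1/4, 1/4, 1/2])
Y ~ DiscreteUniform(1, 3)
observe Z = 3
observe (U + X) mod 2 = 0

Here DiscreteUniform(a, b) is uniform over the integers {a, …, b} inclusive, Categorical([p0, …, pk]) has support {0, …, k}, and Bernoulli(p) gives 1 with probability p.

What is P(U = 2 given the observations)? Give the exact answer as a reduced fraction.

Enumerate traces; 81 have nonzero weight after conditioning:
  (X=0, W=0, U=0, Z=3, V=0, Y=1) weight 1/1215
  (X=0, W=0, U=0, Z=3, V=0, Y=2) weight 1/1215
  (X=0, W=0, U=0, Z=3, V=0, Y=3) weight 1/1215
  (X=0, W=0, U=0, Z=3, V=1, Y=1) weight 1/1215
  (X=0, W=0, U=0, Z=3, V=1, Y=2) weight 1/1215
  (X=0, W=0, U=0, Z=3, V=1, Y=3) weight 1/1215
  (X=0, W=0, U=0, Z=3, V=2, Y=1) weight 2/1215
  (X=0, W=0, U=0, Z=3, V=2, Y=2) weight 2/1215
  (X=0, W=0, U=2, Z=3, V=0, Y=1) weight 1/1215
  (X=1, W=0, U=1, Z=3, V=0, Y=1) weight 1/630
  … 71 more
Group by U:
  weight(U=0) = 2/45
  weight(U=1) = 3/35
  weight(U=2) = 2/45
Total weight = 2/45 + 3/35 + 2/45 = 11/63
P(U=0 | obs) = 2/45 / 11/63 = 14/55
P(U=1 | obs) = 3/35 / 11/63 = 27/55
P(U=2 | obs) = 2/45 / 11/63 = 14/55

P(U = 2 | obs) = 14/55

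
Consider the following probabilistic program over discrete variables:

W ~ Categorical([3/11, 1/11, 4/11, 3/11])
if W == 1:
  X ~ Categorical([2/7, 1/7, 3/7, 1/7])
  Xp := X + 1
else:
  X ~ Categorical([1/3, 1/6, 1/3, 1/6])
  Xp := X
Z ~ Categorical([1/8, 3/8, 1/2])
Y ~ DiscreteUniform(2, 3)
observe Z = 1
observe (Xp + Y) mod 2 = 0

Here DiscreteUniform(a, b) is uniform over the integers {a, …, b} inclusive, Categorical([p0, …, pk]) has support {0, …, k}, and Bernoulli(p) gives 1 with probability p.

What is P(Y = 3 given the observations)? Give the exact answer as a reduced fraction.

P(Y = 3 | obs) = 85/231

Enumerate traces; 16 have nonzero weight after conditioning:
  (W=0, X=0, Z=1, Y=2) weight 3/176
  (W=0, X=1, Z=1, Y=3) weight 3/352
  (W=0, X=2, Z=1, Y=2) weight 3/176
  (W=0, X=3, Z=1, Y=3) weight 3/352
  (W=1, X=0, Z=1, Y=3) weight 3/616
  (W=1, X=1, Z=1, Y=2) weight 3/1232
  (W=1, X=2, Z=1, Y=3) weight 9/1232
  (W=1, X=3, Z=1, Y=2) weight 3/1232
  … 8 more
Group by Y:
  weight(Y=2) = 73/616
  weight(Y=3) = 85/1232
Total weight = 73/616 + 85/1232 = 3/16
P(Y=2 | obs) = 73/616 / 3/16 = 146/231
P(Y=3 | obs) = 85/1232 / 3/16 = 85/231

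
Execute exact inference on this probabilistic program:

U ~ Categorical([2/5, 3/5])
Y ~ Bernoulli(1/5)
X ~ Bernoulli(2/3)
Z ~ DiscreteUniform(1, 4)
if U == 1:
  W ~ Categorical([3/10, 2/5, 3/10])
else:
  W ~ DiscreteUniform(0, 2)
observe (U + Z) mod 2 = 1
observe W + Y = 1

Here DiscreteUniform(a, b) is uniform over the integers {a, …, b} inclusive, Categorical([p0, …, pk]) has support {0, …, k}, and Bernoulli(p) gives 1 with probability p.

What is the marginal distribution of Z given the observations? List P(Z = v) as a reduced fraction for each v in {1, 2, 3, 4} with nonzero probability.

P(Z=1) = 50/271, P(Z=2) = 171/542, P(Z=3) = 50/271, P(Z=4) = 171/542

Enumerate traces; 16 have nonzero weight after conditioning:
  (U=0, Y=0, X=0, Z=1, W=1) weight 2/225
  (U=0, Y=0, X=0, Z=3, W=1) weight 2/225
  (U=0, Y=0, X=1, Z=1, W=1) weight 4/225
  (U=0, Y=0, X=1, Z=3, W=1) weight 4/225
  (U=0, Y=1, X=0, Z=1, W=0) weight 1/450
  (U=0, Y=1, X=0, Z=3, W=0) weight 1/450
  (U=0, Y=1, X=1, Z=1, W=0) weight 1/225
  (U=0, Y=1, X=1, Z=3, W=0) weight 1/225
  (U=1, Y=0, X=0, Z=2, W=1) weight 2/125
  (U=1, Y=0, X=0, Z=4, W=1) weight 2/125
  … 6 more
Group by Z:
  weight(Z=1) = 1/30
  weight(Z=2) = 57/1000
  weight(Z=3) = 1/30
  weight(Z=4) = 57/1000
Total weight = 1/30 + 57/1000 + 1/30 + 57/1000 = 271/1500
P(Z=1 | obs) = 1/30 / 271/1500 = 50/271
P(Z=2 | obs) = 57/1000 / 271/1500 = 171/542
P(Z=3 | obs) = 1/30 / 271/1500 = 50/271
P(Z=4 | obs) = 57/1000 / 271/1500 = 171/542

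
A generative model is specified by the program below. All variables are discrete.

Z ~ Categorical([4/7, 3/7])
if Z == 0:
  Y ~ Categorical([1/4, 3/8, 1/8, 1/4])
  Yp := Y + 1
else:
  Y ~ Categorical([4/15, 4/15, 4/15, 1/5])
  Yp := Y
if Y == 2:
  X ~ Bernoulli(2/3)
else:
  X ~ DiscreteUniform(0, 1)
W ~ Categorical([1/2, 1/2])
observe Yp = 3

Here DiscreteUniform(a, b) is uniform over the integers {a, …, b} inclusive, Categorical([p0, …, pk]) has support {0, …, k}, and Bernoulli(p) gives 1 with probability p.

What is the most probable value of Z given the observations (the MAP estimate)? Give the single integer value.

argmax_v P(Z = v | obs) = 1

Enumerate traces; 8 have nonzero weight after conditioning:
  (Z=0, Y=2, X=0, W=0) weight 1/84
  (Z=0, Y=2, X=0, W=1) weight 1/84
  (Z=0, Y=2, X=1, W=0) weight 1/42
  (Z=0, Y=2, X=1, W=1) weight 1/42
  (Z=1, Y=3, X=0, W=0) weight 3/140
  (Z=1, Y=3, X=0, W=1) weight 3/140
  (Z=1, Y=3, X=1, W=0) weight 3/140
  (Z=1, Y=3, X=1, W=1) weight 3/140
Group by Z:
  weight(Z=0) = 1/14
  weight(Z=1) = 3/35
Total weight = 1/14 + 3/35 = 11/70
P(Z=0 | obs) = 1/14 / 11/70 = 5/11
P(Z=1 | obs) = 3/35 / 11/70 = 6/11
argmax = 1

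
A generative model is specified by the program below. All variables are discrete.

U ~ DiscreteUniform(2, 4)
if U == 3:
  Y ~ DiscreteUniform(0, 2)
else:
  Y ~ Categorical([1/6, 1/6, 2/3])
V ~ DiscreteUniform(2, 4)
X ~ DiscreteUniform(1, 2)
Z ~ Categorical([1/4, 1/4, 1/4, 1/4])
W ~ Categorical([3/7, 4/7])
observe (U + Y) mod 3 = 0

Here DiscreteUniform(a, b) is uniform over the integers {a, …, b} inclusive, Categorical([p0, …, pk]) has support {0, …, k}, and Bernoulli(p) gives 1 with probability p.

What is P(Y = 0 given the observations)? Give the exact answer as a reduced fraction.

Enumerate traces; 144 have nonzero weight after conditioning:
  (U=2, Y=1, V=2, X=1, Z=0, W=0) weight 1/1008
  (U=2, Y=1, V=2, X=1, Z=0, W=1) weight 1/756
  (U=2, Y=1, V=2, X=1, Z=1, W=0) weight 1/1008
  (U=2, Y=1, V=2, X=1, Z=1, W=1) weight 1/756
  (U=2, Y=1, V=2, X=1, Z=2, W=0) weight 1/1008
  (U=2, Y=1, V=2, X=1, Z=2, W=1) weight 1/756
  (U=2, Y=1, V=2, X=1, Z=3, W=0) weight 1/1008
  (U=2, Y=1, V=2, X=1, Z=3, W=1) weight 1/756
  (U=3, Y=0, V=2, X=1, Z=0, W=0) weight 1/504
  (U=4, Y=2, V=2, X=1, Z=0, W=0) weight 1/252
  … 134 more
Group by Y:
  weight(Y=0) = 1/9
  weight(Y=1) = 1/18
  weight(Y=2) = 2/9
Total weight = 1/9 + 1/18 + 2/9 = 7/18
P(Y=0 | obs) = 1/9 / 7/18 = 2/7
P(Y=1 | obs) = 1/18 / 7/18 = 1/7
P(Y=2 | obs) = 2/9 / 7/18 = 4/7

P(Y = 0 | obs) = 2/7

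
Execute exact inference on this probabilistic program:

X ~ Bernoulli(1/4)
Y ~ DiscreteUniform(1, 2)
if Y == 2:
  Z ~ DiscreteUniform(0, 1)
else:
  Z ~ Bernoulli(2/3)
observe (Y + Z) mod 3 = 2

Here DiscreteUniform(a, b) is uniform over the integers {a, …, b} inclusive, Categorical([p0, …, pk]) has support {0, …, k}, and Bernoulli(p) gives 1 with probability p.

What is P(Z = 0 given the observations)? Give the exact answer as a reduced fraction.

P(Z = 0 | obs) = 3/7

Enumerate traces; 4 have nonzero weight after conditioning:
  (X=0, Y=1, Z=1) weight 1/4
  (X=0, Y=2, Z=0) weight 3/16
  (X=1, Y=1, Z=1) weight 1/12
  (X=1, Y=2, Z=0) weight 1/16
Group by Z:
  weight(Z=0) = 1/4
  weight(Z=1) = 1/3
Total weight = 1/4 + 1/3 = 7/12
P(Z=0 | obs) = 1/4 / 7/12 = 3/7
P(Z=1 | obs) = 1/3 / 7/12 = 4/7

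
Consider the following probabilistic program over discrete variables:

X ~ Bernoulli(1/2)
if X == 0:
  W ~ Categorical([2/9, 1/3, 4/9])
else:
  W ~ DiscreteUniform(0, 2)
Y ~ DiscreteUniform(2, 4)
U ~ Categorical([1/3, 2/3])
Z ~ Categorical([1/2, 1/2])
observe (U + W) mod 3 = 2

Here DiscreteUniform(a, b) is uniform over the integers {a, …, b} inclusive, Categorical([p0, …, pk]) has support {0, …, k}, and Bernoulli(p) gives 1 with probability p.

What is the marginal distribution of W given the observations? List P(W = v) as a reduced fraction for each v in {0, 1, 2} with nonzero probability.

P(W=1) = 12/19, P(W=2) = 7/19

Enumerate traces; 24 have nonzero weight after conditioning:
  (X=0, W=1, Y=2, U=1, Z=0) weight 1/54
  (X=0, W=1, Y=2, U=1, Z=1) weight 1/54
  (X=0, W=1, Y=3, U=1, Z=0) weight 1/54
  (X=0, W=1, Y=3, U=1, Z=1) weight 1/54
  (X=0, W=1, Y=4, U=1, Z=0) weight 1/54
  (X=0, W=1, Y=4, U=1, Z=1) weight 1/54
  (X=0, W=2, Y=2, U=0, Z=0) weight 1/81
  (X=0, W=2, Y=2, U=0, Z=1) weight 1/81
  … 16 more
Group by W:
  weight(W=1) = 2/9
  weight(W=2) = 7/54
Total weight = 2/9 + 7/54 = 19/54
P(W=1 | obs) = 2/9 / 19/54 = 12/19
P(W=2 | obs) = 7/54 / 19/54 = 7/19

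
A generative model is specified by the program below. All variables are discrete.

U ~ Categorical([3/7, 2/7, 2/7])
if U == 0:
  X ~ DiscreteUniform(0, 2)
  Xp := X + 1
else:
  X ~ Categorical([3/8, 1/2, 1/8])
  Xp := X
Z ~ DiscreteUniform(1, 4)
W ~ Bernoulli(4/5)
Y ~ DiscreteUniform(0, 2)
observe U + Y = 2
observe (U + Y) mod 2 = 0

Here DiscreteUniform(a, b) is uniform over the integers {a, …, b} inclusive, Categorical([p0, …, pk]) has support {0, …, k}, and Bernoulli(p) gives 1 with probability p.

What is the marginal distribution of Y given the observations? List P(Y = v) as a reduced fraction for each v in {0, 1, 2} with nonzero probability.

P(Y=0) = 2/7, P(Y=1) = 2/7, P(Y=2) = 3/7

Enumerate traces; 72 have nonzero weight after conditioning:
  (U=0, X=0, Z=1, W=0, Y=2) weight 1/420
  (U=0, X=0, Z=1, W=1, Y=2) weight 1/105
  (U=0, X=0, Z=2, W=0, Y=2) weight 1/420
  (U=0, X=0, Z=2, W=1, Y=2) weight 1/105
  (U=0, X=0, Z=3, W=0, Y=2) weight 1/420
  (U=0, X=0, Z=3, W=1, Y=2) weight 1/105
  (U=0, X=0, Z=4, W=0, Y=2) weight 1/420
  (U=0, X=0, Z=4, W=1, Y=2) weight 1/105
  (U=1, X=0, Z=1, W=0, Y=1) weight 1/560
  (U=2, X=0, Z=1, W=0, Y=0) weight 1/560
  … 62 more
Group by Y:
  weight(Y=0) = 2/21
  weight(Y=1) = 2/21
  weight(Y=2) = 1/7
Total weight = 2/21 + 2/21 + 1/7 = 1/3
P(Y=0 | obs) = 2/21 / 1/3 = 2/7
P(Y=1 | obs) = 2/21 / 1/3 = 2/7
P(Y=2 | obs) = 1/7 / 1/3 = 3/7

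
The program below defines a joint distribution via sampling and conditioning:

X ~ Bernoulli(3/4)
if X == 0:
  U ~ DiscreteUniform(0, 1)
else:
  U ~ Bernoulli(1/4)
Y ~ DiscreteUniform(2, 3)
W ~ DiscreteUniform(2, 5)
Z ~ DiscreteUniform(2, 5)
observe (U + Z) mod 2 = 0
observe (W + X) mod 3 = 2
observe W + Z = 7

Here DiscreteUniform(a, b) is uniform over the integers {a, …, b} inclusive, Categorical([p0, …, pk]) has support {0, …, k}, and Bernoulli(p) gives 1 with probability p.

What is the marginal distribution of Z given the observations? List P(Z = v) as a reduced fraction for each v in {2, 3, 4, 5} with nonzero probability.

Enumerate traces; 6 have nonzero weight after conditioning:
  (X=0, U=0, Y=2, W=5, Z=2) weight 1/256
  (X=0, U=0, Y=3, W=5, Z=2) weight 1/256
  (X=0, U=1, Y=2, W=2, Z=5) weight 1/256
  (X=0, U=1, Y=3, W=2, Z=5) weight 1/256
  (X=1, U=1, Y=2, W=4, Z=3) weight 3/512
  (X=1, U=1, Y=3, W=4, Z=3) weight 3/512
Group by Z:
  weight(Z=2) = 1/128
  weight(Z=3) = 3/256
  weight(Z=5) = 1/128
Total weight = 1/128 + 3/256 + 1/128 = 7/256
P(Z=2 | obs) = 1/128 / 7/256 = 2/7
P(Z=3 | obs) = 3/256 / 7/256 = 3/7
P(Z=5 | obs) = 1/128 / 7/256 = 2/7

P(Z=2) = 2/7, P(Z=3) = 3/7, P(Z=5) = 2/7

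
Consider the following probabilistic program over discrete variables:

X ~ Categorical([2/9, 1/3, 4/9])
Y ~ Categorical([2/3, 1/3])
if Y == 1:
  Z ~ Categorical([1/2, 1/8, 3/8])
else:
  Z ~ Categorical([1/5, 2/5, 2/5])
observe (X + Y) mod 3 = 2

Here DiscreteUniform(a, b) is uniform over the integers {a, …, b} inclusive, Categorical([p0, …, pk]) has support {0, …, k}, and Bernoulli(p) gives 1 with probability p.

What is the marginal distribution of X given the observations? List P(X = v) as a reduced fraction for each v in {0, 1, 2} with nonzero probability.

P(X=1) = 3/11, P(X=2) = 8/11

Enumerate traces; 6 have nonzero weight after conditioning:
  (X=1, Y=1, Z=0) weight 1/18
  (X=1, Y=1, Z=1) weight 1/72
  (X=1, Y=1, Z=2) weight 1/24
  (X=2, Y=0, Z=0) weight 8/135
  (X=2, Y=0, Z=1) weight 16/135
  (X=2, Y=0, Z=2) weight 16/135
Group by X:
  weight(X=1) = 1/9
  weight(X=2) = 8/27
Total weight = 1/9 + 8/27 = 11/27
P(X=1 | obs) = 1/9 / 11/27 = 3/11
P(X=2 | obs) = 8/27 / 11/27 = 8/11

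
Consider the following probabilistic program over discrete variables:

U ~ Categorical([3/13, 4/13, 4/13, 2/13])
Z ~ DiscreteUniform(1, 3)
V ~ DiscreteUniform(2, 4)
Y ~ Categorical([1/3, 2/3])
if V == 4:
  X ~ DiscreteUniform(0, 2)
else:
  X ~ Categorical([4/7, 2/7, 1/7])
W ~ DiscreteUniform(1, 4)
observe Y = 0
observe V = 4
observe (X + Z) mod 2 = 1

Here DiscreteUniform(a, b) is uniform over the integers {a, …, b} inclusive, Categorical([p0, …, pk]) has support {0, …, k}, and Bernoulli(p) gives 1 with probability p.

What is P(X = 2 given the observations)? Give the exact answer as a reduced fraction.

P(X = 2 | obs) = 2/5

Enumerate traces; 80 have nonzero weight after conditioning:
  (U=0, Z=1, V=4, Y=0, X=0, W=1) weight 1/1404
  (U=0, Z=1, V=4, Y=0, X=0, W=2) weight 1/1404
  (U=0, Z=1, V=4, Y=0, X=0, W=3) weight 1/1404
  (U=0, Z=1, V=4, Y=0, X=0, W=4) weight 1/1404
  (U=0, Z=1, V=4, Y=0, X=2, W=1) weight 1/1404
  (U=0, Z=1, V=4, Y=0, X=2, W=2) weight 1/1404
  (U=0, Z=1, V=4, Y=0, X=2, W=3) weight 1/1404
  (U=0, Z=1, V=4, Y=0, X=2, W=4) weight 1/1404
  (U=0, Z=2, V=4, Y=0, X=1, W=1) weight 1/1404
  … 71 more
Group by X:
  weight(X=0) = 2/81
  weight(X=1) = 1/81
  weight(X=2) = 2/81
Total weight = 2/81 + 1/81 + 2/81 = 5/81
P(X=0 | obs) = 2/81 / 5/81 = 2/5
P(X=1 | obs) = 1/81 / 5/81 = 1/5
P(X=2 | obs) = 2/81 / 5/81 = 2/5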